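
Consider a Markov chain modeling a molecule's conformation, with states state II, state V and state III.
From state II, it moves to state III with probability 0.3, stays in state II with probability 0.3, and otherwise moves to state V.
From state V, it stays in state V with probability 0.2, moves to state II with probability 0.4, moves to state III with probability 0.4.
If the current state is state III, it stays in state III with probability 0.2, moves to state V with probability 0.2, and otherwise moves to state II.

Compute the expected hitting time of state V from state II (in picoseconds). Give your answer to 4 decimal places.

Let t(s) be the expected number of picoseconds to first reach state V from state s, with t(state V) = 0. Conditioning on the first picosecond:
t(state II) = 1 + 0.3·t(state II) + 0.3·t(state III)
t(state III) = 1 + 0.6·t(state II) + 0.2·t(state III)
Solving: t(state II) = 2.8947, t(state III) = 3.4211.
Expected picoseconds from state II to state V: 2.8947.

2.8947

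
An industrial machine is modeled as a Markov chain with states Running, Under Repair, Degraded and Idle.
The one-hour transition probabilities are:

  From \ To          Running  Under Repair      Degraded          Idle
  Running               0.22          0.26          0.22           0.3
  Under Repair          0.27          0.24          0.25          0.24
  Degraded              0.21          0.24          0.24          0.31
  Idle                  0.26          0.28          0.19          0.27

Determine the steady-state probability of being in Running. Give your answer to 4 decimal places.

Let the stationary distribution be π with π = πP and π_1 + π_2 + π_3 + π_4 = 1.
π_1 = 0.22·π_1 + 0.27·π_2 + 0.21·π_3 + 0.26·π_4
π_2 = 0.26·π_1 + 0.24·π_2 + 0.24·π_3 + 0.28·π_4
π_3 = 0.22·π_1 + 0.25·π_2 + 0.24·π_3 + 0.19·π_4
Solving with the normalization constraint gives π = (0.2417, 0.2560, 0.2238, 0.2785).
So the stationary probability of Running is 0.2417.

0.2417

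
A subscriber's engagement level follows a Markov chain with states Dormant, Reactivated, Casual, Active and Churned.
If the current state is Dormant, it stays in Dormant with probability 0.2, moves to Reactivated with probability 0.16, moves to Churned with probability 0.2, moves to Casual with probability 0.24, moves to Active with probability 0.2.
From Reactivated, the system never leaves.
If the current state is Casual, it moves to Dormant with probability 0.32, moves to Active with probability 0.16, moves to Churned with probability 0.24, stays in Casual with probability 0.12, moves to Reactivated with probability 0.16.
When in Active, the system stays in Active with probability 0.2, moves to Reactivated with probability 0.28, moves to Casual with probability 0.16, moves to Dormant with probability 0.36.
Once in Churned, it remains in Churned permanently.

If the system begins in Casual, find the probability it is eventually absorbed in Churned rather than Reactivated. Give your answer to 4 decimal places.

Let h(s) be the probability of absorption at Churned starting from transient state s. Then h(Churned) = 1 and h(Reactivated) = 0. By first-step analysis:
h(Dormant) = 0.2·h(Dormant) + 0.16·0 + 0.24·h(Casual) + 0.2·h(Active) + 0.2·1
h(Casual) = 0.32·h(Dormant) + 0.16·0 + 0.12·h(Casual) + 0.16·h(Active) + 0.24·1
h(Active) = 0.36·h(Dormant) + 0.28·0 + 0.16·h(Casual) + 0.2·h(Active)
Solving: h(Dormant) = 0.4810, h(Casual) = 0.5054, h(Active) = 0.3175.
Starting from Casual, the probability is 0.5054.

0.5054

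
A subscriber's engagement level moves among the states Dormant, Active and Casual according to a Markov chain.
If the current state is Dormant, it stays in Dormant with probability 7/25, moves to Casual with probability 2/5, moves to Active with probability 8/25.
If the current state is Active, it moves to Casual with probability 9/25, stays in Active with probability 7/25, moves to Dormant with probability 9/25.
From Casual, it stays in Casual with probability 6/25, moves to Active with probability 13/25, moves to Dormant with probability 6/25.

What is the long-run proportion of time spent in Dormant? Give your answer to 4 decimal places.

0.2964

Let the stationary distribution be π with π = πP and π_1 + π_2 + π_3 = 1.
π_1 = 0.28·π_1 + 0.36·π_2 + 0.24·π_3
π_2 = 0.32·π_1 + 0.28·π_2 + 0.52·π_3
Solving with the normalization constraint gives π = (0.2964, 0.3715, 0.3320).
So the stationary probability of Dormant is 0.2964.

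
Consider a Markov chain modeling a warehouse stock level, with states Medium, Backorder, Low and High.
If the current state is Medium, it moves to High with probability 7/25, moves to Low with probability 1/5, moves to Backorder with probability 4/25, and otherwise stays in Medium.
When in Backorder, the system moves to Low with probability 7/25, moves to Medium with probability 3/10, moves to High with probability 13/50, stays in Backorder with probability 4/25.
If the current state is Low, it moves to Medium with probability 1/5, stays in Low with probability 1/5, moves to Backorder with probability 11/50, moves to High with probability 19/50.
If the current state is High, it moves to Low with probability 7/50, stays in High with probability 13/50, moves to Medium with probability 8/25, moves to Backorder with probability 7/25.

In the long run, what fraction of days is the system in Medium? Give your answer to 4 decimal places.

Let the stationary distribution be π with π = πP and π_1 + π_2 + π_3 + π_4 = 1.
π_1 = 0.36·π_1 + 0.3·π_2 + 0.2·π_3 + 0.32·π_4
π_2 = 0.16·π_1 + 0.16·π_2 + 0.22·π_3 + 0.28·π_4
π_3 = 0.2·π_1 + 0.28·π_2 + 0.2·π_3 + 0.14·π_4
Solving with the normalization constraint gives π = (0.3041, 0.2067, 0.1991, 0.2900).
So the stationary probability of Medium is 0.3041.

0.3041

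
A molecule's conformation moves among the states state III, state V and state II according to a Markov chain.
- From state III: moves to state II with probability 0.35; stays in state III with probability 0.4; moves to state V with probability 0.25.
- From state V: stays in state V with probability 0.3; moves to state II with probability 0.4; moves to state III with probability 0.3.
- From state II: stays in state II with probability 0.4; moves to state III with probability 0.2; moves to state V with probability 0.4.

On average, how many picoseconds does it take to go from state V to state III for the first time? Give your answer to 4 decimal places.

3.8462

Let t(s) be the expected number of picoseconds to first reach state III from state s, with t(state III) = 0. Conditioning on the first picosecond:
t(state V) = 1 + 0.3·t(state V) + 0.4·t(state II)
t(state II) = 1 + 0.4·t(state V) + 0.4·t(state II)
Solving: t(state V) = 3.8462, t(state II) = 4.2308.
Expected picoseconds from state V to state III: 3.8462.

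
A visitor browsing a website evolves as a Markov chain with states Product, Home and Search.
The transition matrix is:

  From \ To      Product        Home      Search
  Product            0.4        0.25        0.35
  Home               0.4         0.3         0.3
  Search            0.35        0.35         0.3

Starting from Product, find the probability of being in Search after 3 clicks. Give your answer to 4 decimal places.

0.3191

Propagate the distribution vector 3 clicks from Product.
After 0 clicks: (1.0000, 0.0000, 0.0000)
After 1 click: (0.4000, 0.2500, 0.3500)
After 2 clicks: (0.3825, 0.2975, 0.3200)
After 3 clicks: (0.3840, 0.2969, 0.3191)
P(in Search after 3 clicks) = 0.3191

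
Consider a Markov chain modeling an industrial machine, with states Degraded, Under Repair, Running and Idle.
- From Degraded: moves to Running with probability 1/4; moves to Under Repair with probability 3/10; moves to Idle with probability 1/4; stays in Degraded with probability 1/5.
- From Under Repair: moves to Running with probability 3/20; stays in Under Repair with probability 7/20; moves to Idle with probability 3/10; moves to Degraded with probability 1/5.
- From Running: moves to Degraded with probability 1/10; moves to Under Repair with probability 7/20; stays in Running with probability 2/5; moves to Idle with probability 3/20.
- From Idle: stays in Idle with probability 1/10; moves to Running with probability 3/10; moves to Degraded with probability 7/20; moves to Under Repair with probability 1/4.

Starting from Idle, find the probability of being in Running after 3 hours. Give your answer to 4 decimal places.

0.2699

Propagate the distribution vector 3 hours from Idle.
After 0 hours: (0.0000, 0.0000, 0.0000, 1.0000)
After 1 hour: (0.3500, 0.2500, 0.3000, 0.1000)
After 2 hours: (0.1850, 0.3225, 0.2750, 0.2175)
After 3 hours: (0.2051, 0.3190, 0.2699, 0.2060)
P(in Running after 3 hours) = 0.2699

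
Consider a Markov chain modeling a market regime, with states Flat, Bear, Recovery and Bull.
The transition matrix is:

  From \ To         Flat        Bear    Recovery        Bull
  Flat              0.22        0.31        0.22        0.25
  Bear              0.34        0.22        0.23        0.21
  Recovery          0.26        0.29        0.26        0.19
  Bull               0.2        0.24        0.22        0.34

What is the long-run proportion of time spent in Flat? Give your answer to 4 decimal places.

Let the stationary distribution be π with π = πP and π_1 + π_2 + π_3 + π_4 = 1.
π_1 = 0.22·π_1 + 0.34·π_2 + 0.26·π_3 + 0.2·π_4
π_2 = 0.31·π_1 + 0.22·π_2 + 0.29·π_3 + 0.24·π_4
π_3 = 0.22·π_1 + 0.23·π_2 + 0.26·π_3 + 0.22·π_4
Solving with the normalization constraint gives π = (0.2560, 0.2642, 0.2319, 0.2478).
So the stationary probability of Flat is 0.2560.

0.2560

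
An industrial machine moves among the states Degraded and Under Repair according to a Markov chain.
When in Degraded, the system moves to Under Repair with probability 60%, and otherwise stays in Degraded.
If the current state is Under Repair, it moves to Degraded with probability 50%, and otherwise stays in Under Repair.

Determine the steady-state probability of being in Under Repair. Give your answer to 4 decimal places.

Let the stationary distribution be π with π = πP and π_1 + π_2 = 1.
π_1 = 0.4·π_1 + 0.5·π_2
Solving with the normalization constraint gives π = (0.4545, 0.5455).
So the stationary probability of Under Repair is 0.5455.

0.5455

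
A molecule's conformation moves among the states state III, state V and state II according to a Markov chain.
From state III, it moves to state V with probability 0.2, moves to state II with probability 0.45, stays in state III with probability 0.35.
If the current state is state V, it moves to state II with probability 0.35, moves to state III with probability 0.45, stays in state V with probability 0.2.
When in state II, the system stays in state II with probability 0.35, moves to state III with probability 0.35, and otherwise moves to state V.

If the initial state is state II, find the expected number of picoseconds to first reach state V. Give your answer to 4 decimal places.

Let t(s) be the expected number of picoseconds to first reach state V from state s, with t(state V) = 0. Conditioning on the first picosecond:
t(state III) = 1 + 0.35·t(state III) + 0.45·t(state II)
t(state II) = 1 + 0.35·t(state III) + 0.35·t(state II)
Solving: t(state III) = 4.1509, t(state II) = 3.7736.
Expected picoseconds from state II to state V: 3.7736.

3.7736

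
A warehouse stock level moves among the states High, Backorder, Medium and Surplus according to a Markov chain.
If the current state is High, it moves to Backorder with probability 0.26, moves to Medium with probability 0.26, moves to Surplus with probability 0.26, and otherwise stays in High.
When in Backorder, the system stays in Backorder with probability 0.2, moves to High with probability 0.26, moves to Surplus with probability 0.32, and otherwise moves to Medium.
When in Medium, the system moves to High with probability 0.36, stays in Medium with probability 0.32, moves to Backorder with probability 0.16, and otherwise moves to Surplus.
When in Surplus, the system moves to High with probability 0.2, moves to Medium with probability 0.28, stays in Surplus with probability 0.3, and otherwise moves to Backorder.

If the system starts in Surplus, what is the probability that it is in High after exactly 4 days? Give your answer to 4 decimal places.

Propagate the distribution vector 4 days from Surplus.
After 0 days: (0.0000, 0.0000, 0.0000, 1.0000)
After 1 day: (0.2000, 0.2200, 0.2800, 0.3000)
After 2 days: (0.2620, 0.2068, 0.2740, 0.2572)
After 3 days: (0.2615, 0.2099, 0.2733, 0.2553)
After 4 days: (0.2616, 0.2099, 0.2731, 0.2555)
P(in High after 4 days) = 0.2616

0.2616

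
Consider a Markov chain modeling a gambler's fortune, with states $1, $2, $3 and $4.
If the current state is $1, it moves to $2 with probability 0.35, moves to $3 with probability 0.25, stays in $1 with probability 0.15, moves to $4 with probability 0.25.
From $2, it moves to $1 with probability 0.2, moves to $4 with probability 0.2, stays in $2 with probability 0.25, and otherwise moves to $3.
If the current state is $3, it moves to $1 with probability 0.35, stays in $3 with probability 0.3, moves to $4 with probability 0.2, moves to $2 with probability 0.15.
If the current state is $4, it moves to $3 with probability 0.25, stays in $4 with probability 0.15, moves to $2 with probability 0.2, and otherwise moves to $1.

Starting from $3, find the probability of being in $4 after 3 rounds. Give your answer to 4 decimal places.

0.2030

Propagate the distribution vector 3 rounds from $3.
After 0 rounds: (0.0000, 0.0000, 1.0000, 0.0000)
After 1 round: (0.3500, 0.1500, 0.3000, 0.2000)
After 2 rounds: (0.2675, 0.2450, 0.2800, 0.2075)
After 3 rounds: (0.2701, 0.2384, 0.2885, 0.2030)
P(in $4 after 3 rounds) = 0.2030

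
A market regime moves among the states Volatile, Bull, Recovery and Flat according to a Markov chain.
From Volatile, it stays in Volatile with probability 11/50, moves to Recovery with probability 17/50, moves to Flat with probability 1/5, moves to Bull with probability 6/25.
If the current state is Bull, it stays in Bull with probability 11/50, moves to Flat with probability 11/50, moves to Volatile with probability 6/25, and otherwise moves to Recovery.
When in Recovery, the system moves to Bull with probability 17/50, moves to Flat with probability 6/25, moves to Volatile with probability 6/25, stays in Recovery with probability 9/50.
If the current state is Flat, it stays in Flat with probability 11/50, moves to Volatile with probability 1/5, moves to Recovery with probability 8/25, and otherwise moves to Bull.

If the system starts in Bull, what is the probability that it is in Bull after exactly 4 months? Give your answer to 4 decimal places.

0.2676

Propagate the distribution vector 4 months from Bull.
After 0 months: (0.0000, 1.0000, 0.0000, 0.0000)
After 1 month: (0.2400, 0.2200, 0.3200, 0.2200)
After 2 months: (0.2264, 0.2720, 0.2800, 0.2216)
After 3 months: (0.2266, 0.2670, 0.2853, 0.2211)
After 4 months: (0.2266, 0.2676, 0.2846, 0.2212)
P(in Bull after 4 months) = 0.2676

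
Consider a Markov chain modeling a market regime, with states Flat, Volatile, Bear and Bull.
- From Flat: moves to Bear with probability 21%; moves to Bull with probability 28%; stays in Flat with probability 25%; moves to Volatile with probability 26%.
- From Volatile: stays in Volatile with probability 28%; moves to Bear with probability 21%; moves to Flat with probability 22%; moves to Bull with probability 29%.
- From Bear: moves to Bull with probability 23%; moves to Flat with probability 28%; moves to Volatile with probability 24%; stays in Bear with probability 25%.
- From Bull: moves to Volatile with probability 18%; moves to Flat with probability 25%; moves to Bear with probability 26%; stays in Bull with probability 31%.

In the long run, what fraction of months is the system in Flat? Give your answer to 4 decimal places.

Let the stationary distribution be π with π = πP and π_1 + π_2 + π_3 + π_4 = 1.
π_1 = 0.25·π_1 + 0.22·π_2 + 0.28·π_3 + 0.25·π_4
π_2 = 0.26·π_1 + 0.28·π_2 + 0.24·π_3 + 0.18·π_4
π_3 = 0.21·π_1 + 0.21·π_2 + 0.25·π_3 + 0.26·π_4
Solving with the normalization constraint gives π = (0.2499, 0.2378, 0.2333, 0.2791).
So the stationary probability of Flat is 0.2499.

0.2499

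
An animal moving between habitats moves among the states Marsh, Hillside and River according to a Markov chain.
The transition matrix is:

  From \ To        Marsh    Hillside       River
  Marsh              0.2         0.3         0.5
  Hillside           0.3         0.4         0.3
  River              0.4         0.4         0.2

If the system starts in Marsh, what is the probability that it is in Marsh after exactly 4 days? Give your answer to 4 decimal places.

Propagate the distribution vector 4 days from Marsh.
After 0 days: (1.0000, 0.0000, 0.0000)
After 1 day: (0.2000, 0.3000, 0.5000)
After 2 days: (0.3300, 0.3800, 0.2900)
After 3 days: (0.2960, 0.3670, 0.3370)
After 4 days: (0.3041, 0.3704, 0.3255)
P(in Marsh after 4 days) = 0.3041

0.3041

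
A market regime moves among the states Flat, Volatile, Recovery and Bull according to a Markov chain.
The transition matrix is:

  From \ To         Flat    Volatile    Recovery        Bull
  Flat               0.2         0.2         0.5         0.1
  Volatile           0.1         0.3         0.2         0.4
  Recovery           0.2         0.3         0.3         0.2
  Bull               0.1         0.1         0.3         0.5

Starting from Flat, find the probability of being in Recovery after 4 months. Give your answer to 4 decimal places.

0.3065

Propagate the distribution vector 4 months from Flat.
After 0 months: (1.0000, 0.0000, 0.0000, 0.0000)
After 1 month: (0.2000, 0.2000, 0.5000, 0.1000)
After 2 months: (0.1700, 0.2600, 0.3200, 0.2500)
After 3 months: (0.1490, 0.2330, 0.3080, 0.3100)
After 4 months: (0.1457, 0.2231, 0.3065, 0.3247)
P(in Recovery after 4 months) = 0.3065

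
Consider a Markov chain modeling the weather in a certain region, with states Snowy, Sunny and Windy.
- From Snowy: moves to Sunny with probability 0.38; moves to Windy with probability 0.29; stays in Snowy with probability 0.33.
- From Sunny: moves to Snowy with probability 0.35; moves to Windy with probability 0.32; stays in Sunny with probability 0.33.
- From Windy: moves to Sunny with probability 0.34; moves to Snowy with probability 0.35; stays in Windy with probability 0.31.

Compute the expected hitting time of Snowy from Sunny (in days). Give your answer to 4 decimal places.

Let t(s) be the expected number of days to first reach Snowy from state s, with t(Snowy) = 0. Conditioning on the first day:
t(Sunny) = 1 + 0.33·t(Sunny) + 0.32·t(Windy)
t(Windy) = 1 + 0.34·t(Sunny) + 0.31·t(Windy)
Solving: t(Sunny) = 2.8571, t(Windy) = 2.8571.
Expected days from Sunny to Snowy: 2.8571.

2.8571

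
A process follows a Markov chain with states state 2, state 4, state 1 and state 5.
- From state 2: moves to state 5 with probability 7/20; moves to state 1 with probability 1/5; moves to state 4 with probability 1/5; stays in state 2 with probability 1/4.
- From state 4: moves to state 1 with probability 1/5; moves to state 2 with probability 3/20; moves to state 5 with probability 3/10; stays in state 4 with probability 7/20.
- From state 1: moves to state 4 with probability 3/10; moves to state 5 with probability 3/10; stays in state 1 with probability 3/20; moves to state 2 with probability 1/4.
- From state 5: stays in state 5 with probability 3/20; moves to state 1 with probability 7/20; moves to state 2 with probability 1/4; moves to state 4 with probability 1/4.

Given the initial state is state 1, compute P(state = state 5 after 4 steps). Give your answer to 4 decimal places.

0.2705

Propagate the distribution vector 4 steps from state 1.
After 0 steps: (0.0000, 0.0000, 1.0000, 0.0000)
After 1 step: (0.2500, 0.3000, 0.1500, 0.3000)
After 2 steps: (0.2200, 0.2750, 0.2375, 0.2675)
After 3 steps: (0.2225, 0.2784, 0.2283, 0.2709)
After 4 steps: (0.2222, 0.2781, 0.2292, 0.2705)
P(in state 5 after 4 steps) = 0.2705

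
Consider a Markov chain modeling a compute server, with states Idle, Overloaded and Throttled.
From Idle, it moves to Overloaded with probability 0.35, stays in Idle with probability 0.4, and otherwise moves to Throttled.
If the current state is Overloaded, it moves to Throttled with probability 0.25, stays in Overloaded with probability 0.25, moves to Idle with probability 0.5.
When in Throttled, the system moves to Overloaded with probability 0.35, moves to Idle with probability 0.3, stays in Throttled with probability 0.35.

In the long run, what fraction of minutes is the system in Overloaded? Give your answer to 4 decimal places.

Let the stationary distribution be π with π = πP and π_1 + π_2 + π_3 = 1.
π_1 = 0.4·π_1 + 0.5·π_2 + 0.3·π_3
π_2 = 0.35·π_1 + 0.25·π_2 + 0.35·π_3
Solving with the normalization constraint gives π = (0.4040, 0.3182, 0.2778).
So the stationary probability of Overloaded is 0.3182.

0.3182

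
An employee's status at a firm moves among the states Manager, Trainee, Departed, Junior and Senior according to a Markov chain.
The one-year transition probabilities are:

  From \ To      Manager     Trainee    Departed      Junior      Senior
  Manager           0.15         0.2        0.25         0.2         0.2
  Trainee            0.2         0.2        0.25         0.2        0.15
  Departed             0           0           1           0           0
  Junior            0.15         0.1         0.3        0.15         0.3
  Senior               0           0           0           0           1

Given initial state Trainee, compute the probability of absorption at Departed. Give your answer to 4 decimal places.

Let h(s) be the probability of absorption at Departed starting from transient state s. Then h(Departed) = 1 and h(Senior) = 0. By first-step analysis:
h(Manager) = 0.15·h(Manager) + 0.2·h(Trainee) + 0.25·1 + 0.2·h(Junior) + 0.2·0
h(Trainee) = 0.2·h(Manager) + 0.2·h(Trainee) + 0.25·1 + 0.2·h(Junior) + 0.15·0
h(Junior) = 0.15·h(Manager) + 0.1·h(Trainee) + 0.3·1 + 0.15·h(Junior) + 0.3·0
Solving: h(Manager) = 0.5527, h(Trainee) = 0.5804, h(Junior) = 0.5188.
Starting from Trainee, the probability is 0.5804.

0.5804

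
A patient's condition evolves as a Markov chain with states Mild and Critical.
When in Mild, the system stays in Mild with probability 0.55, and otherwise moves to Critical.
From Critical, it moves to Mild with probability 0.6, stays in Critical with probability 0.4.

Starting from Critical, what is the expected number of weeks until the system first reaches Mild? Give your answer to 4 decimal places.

Let t(s) be the expected number of weeks to first reach Mild from state s, with t(Mild) = 0. Conditioning on the first week:
t(Critical) = 1 + 0.4·t(Critical)
Solving: t(Critical) = 1.6667.
Expected weeks from Critical to Mild: 1.6667.

1.6667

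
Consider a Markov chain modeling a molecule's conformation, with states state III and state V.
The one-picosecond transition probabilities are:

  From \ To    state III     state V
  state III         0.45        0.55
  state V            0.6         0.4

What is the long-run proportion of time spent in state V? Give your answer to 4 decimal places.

0.4783

Let the stationary distribution be π with π = πP and π_1 + π_2 = 1.
π_1 = 0.45·π_1 + 0.6·π_2
Solving with the normalization constraint gives π = (0.5217, 0.4783).
So the stationary probability of state V is 0.4783.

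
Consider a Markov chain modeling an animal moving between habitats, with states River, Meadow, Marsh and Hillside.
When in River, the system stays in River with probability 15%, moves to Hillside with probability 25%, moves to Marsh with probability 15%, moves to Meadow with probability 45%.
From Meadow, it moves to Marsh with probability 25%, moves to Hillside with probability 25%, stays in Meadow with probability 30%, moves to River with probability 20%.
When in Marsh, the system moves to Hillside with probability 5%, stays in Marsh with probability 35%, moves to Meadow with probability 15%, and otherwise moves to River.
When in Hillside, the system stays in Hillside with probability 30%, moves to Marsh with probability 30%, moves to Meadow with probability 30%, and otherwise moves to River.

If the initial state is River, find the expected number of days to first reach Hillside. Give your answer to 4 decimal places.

Let t(s) be the expected number of days to first reach Hillside from state s, with t(Hillside) = 0. Conditioning on the first day:
t(River) = 1 + 0.15·t(River) + 0.45·t(Meadow) + 0.15·t(Marsh)
t(Meadow) = 1 + 0.2·t(River) + 0.3·t(Meadow) + 0.25·t(Marsh)
t(Marsh) = 1 + 0.45·t(River) + 0.15·t(Meadow) + 0.35·t(Marsh)
Solving: t(River) = 4.8969, t(Meadow) = 5.0000, t(Marsh) = 6.0825.
Expected days from River to Hillside: 4.8969.

4.8969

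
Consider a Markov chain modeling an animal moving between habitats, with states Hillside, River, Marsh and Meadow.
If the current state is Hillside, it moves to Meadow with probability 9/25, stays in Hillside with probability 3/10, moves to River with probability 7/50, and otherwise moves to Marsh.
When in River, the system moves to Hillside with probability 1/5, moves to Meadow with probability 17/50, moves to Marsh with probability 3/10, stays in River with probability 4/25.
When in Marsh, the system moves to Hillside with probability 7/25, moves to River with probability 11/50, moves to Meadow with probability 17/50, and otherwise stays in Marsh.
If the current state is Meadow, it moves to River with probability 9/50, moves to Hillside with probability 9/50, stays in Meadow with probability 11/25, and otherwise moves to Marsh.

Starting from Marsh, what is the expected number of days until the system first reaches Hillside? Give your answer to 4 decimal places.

4.4100

Let t(s) be the expected number of days to first reach Hillside from state s, with t(Hillside) = 0. Conditioning on the first day:
t(River) = 1 + 0.16·t(River) + 0.3·t(Marsh) + 0.34·t(Meadow)
t(Marsh) = 1 + 0.22·t(River) + 0.16·t(Marsh) + 0.34·t(Meadow)
t(Meadow) = 1 + 0.18·t(River) + 0.2·t(Marsh) + 0.44·t(Meadow)
Solving: t(River) = 4.7428, t(Marsh) = 4.4100, t(Meadow) = 4.8852.
Expected days from Marsh to Hillside: 4.4100.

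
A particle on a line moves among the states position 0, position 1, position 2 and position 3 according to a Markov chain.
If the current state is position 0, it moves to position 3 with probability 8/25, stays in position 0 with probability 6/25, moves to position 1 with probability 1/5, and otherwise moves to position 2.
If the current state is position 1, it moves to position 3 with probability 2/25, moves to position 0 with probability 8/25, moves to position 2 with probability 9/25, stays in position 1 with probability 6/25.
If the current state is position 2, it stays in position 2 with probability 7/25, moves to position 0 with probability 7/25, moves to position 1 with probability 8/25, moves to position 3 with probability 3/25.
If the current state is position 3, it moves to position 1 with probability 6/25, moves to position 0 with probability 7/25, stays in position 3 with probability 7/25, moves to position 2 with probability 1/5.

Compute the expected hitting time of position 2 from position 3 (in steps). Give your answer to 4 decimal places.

Let t(s) be the expected number of steps to first reach position 2 from state s, with t(position 2) = 0. Conditioning on the first step:
t(position 0) = 1 + 0.24·t(position 0) + 0.2·t(position 1) + 0.32·t(position 3)
t(position 1) = 1 + 0.32·t(position 0) + 0.24·t(position 1) + 0.08·t(position 3)
t(position 3) = 1 + 0.28·t(position 0) + 0.24·t(position 1) + 0.28·t(position 3)
Solving: t(position 0) = 3.9063, t(position 1) = 3.3854, t(position 3) = 4.0365.
Expected steps from position 3 to position 2: 4.0365.

4.0365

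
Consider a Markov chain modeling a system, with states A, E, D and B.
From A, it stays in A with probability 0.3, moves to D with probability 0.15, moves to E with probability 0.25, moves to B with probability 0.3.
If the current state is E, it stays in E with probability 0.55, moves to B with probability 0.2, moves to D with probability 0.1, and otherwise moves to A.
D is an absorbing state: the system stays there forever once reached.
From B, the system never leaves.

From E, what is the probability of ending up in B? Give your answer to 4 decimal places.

0.6667

Let h(s) be the probability of absorption at B starting from transient state s. Then h(B) = 1 and h(D) = 0. By first-step analysis:
h(A) = 0.3·h(A) + 0.25·h(E) + 0.15·0 + 0.3·1
h(E) = 0.15·h(A) + 0.55·h(E) + 0.1·0 + 0.2·1
Solving: h(A) = 0.6667, h(E) = 0.6667.
Starting from E, the probability is 0.6667.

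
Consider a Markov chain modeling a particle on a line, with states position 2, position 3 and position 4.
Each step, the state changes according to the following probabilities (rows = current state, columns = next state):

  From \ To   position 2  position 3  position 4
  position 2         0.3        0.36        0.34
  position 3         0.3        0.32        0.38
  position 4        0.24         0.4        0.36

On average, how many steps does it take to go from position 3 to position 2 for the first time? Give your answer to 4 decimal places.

3.6017

Let t(s) be the expected number of steps to first reach position 2 from state s, with t(position 2) = 0. Conditioning on the first step:
t(position 3) = 1 + 0.32·t(position 3) + 0.38·t(position 4)
t(position 4) = 1 + 0.4·t(position 3) + 0.36·t(position 4)
Solving: t(position 3) = 3.6017, t(position 4) = 3.8136.
Expected steps from position 3 to position 2: 3.6017.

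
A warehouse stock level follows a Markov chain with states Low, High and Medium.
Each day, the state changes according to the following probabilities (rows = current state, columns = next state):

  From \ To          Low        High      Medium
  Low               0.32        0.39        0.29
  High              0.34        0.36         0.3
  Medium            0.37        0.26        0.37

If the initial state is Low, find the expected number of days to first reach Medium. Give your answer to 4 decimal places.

Let t(s) be the expected number of days to first reach Medium from state s, with t(Medium) = 0. Conditioning on the first day:
t(Low) = 1 + 0.32·t(Low) + 0.39·t(High)
t(High) = 1 + 0.34·t(Low) + 0.36·t(High)
Solving: t(Low) = 3.4038, t(High) = 3.3708.
Expected days from Low to Medium: 3.4038.

3.4038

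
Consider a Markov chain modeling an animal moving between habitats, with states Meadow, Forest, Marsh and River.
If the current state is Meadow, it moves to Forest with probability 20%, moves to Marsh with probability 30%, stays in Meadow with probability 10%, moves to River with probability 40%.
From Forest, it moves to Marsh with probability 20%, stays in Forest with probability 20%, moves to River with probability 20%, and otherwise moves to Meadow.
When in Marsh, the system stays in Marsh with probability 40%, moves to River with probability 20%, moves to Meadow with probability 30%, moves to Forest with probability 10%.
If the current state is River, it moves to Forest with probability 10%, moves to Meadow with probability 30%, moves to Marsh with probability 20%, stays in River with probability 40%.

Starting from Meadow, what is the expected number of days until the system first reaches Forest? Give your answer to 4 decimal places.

7.3333

Let t(s) be the expected number of days to first reach Forest from state s, with t(Forest) = 0. Conditioning on the first day:
t(Meadow) = 1 + 0.1·t(Meadow) + 0.3·t(Marsh) + 0.4·t(River)
t(Marsh) = 1 + 0.3·t(Meadow) + 0.4·t(Marsh) + 0.2·t(River)
t(River) = 1 + 0.3·t(Meadow) + 0.2·t(Marsh) + 0.4·t(River)
Solving: t(Meadow) = 7.3333, t(Marsh) = 8.0000, t(River) = 8.0000.
Expected days from Meadow to Forest: 7.3333.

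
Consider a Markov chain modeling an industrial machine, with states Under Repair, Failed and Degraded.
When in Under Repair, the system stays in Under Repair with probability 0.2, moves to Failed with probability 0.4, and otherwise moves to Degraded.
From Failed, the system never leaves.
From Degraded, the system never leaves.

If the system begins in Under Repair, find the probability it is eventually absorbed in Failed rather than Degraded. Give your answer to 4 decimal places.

Let h(s) be the probability of absorption at Failed starting from transient state s. Then h(Failed) = 1 and h(Degraded) = 0. By first-step analysis:
h(Under Repair) = 0.2·h(Under Repair) + 0.4·1 + 0.4·0
Solving: h(Under Repair) = 0.5000.
Starting from Under Repair, the probability is 0.5000.

0.5000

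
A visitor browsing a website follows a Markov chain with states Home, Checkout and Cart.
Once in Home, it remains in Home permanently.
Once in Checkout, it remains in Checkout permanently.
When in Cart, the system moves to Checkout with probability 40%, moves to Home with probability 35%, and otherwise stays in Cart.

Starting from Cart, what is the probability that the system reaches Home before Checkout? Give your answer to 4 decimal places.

Let h(s) be the probability of absorption at Home starting from transient state s. Then h(Home) = 1 and h(Checkout) = 0. By first-step analysis:
h(Cart) = 0.35·1 + 0.4·0 + 0.25·h(Cart)
Solving: h(Cart) = 0.4667.
Starting from Cart, the probability is 0.4667.

0.4667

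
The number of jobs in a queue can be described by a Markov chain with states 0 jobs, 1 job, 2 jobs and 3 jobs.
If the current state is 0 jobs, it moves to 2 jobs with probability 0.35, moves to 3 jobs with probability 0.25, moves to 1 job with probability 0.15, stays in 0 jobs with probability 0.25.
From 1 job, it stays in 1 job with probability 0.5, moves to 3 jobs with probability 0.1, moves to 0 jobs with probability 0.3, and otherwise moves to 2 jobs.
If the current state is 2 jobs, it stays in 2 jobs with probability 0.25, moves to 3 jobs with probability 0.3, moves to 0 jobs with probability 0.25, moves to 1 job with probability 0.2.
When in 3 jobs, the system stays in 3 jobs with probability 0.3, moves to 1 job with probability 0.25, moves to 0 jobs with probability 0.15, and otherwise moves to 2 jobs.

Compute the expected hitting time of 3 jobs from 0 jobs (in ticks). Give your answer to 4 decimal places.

4.4360

Let t(s) be the expected number of ticks to first reach 3 jobs from state s, with t(3 jobs) = 0. Conditioning on the first tick:
t(0 jobs) = 1 + 0.25·t(0 jobs) + 0.15·t(1 job) + 0.35·t(2 jobs)
t(1 job) = 1 + 0.3·t(0 jobs) + 0.5·t(1 job) + 0.1·t(2 jobs)
t(2 jobs) = 1 + 0.25·t(0 jobs) + 0.2·t(1 job) + 0.25·t(2 jobs)
Solving: t(0 jobs) = 4.4360, t(1 job) = 5.5183, t(2 jobs) = 4.2835.
Expected ticks from 0 jobs to 3 jobs: 4.4360.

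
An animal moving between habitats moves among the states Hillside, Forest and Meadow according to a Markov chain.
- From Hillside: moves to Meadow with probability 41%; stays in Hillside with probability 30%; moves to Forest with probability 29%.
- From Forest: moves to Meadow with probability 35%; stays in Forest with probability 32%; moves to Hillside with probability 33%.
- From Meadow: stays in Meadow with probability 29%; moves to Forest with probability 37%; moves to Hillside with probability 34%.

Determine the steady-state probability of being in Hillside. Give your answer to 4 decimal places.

Let the stationary distribution be π with π = πP and π_1 + π_2 + π_3 = 1.
π_1 = 0.3·π_1 + 0.33·π_2 + 0.34·π_3
π_2 = 0.29·π_1 + 0.32·π_2 + 0.37·π_3
Solving with the normalization constraint gives π = (0.3238, 0.3277, 0.3485).
So the stationary probability of Hillside is 0.3238.

0.3238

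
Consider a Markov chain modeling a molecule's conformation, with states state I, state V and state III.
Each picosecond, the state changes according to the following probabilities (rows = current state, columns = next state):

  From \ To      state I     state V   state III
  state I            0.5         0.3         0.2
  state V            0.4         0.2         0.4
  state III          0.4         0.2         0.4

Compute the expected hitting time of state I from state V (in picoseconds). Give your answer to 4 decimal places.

Let t(s) be the expected number of picoseconds to first reach state I from state s, with t(state I) = 0. Conditioning on the first picosecond:
t(state V) = 1 + 0.2·t(state V) + 0.4·t(state III)
t(state III) = 1 + 0.2·t(state V) + 0.4·t(state III)
Solving: t(state V) = 2.5000, t(state III) = 2.5000.
Expected picoseconds from state V to state I: 2.5000.

2.5000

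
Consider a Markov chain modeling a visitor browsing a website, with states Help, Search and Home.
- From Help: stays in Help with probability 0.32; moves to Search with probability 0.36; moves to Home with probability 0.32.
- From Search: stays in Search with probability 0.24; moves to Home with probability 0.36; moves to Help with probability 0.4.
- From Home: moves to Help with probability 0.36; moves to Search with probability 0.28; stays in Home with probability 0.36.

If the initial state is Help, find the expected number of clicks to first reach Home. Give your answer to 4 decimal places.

Let t(s) be the expected number of clicks to first reach Home from state s, with t(Home) = 0. Conditioning on the first click:
t(Help) = 1 + 0.32·t(Help) + 0.36·t(Search)
t(Search) = 1 + 0.4·t(Help) + 0.24·t(Search)
Solving: t(Help) = 3.0043, t(Search) = 2.8970.
Expected clicks from Help to Home: 3.0043.

3.0043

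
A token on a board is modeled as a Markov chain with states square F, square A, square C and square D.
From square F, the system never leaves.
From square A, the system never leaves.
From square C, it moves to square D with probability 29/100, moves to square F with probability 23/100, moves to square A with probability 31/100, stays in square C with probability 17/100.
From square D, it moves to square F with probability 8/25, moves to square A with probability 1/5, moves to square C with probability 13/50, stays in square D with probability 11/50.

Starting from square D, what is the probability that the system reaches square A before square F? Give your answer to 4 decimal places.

Let h(s) be the probability of absorption at square A starting from transient state s. Then h(square A) = 1 and h(square F) = 0. By first-step analysis:
h(square C) = 0.23·0 + 0.31·1 + 0.17·h(square C) + 0.29·h(square D)
h(square D) = 0.32·0 + 0.2·1 + 0.26·h(square C) + 0.22·h(square D)
Solving: h(square C) = 0.5241, h(square D) = 0.4311.
Starting from square D, the probability is 0.4311.

0.4311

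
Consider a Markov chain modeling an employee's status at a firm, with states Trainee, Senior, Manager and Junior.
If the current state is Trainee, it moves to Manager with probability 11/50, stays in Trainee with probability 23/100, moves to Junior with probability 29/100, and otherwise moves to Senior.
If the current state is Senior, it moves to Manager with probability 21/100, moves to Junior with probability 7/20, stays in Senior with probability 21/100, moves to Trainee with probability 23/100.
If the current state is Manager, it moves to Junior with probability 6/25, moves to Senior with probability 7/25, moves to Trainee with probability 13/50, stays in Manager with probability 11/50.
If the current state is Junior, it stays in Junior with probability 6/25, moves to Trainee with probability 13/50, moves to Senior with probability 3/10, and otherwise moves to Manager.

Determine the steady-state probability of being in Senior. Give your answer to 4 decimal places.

Let the stationary distribution be π with π = πP and π_1 + π_2 + π_3 + π_4 = 1.
π_1 = 0.23·π_1 + 0.23·π_2 + 0.26·π_3 + 0.26·π_4
π_2 = 0.26·π_1 + 0.21·π_2 + 0.28·π_3 + 0.3·π_4
π_3 = 0.22·π_1 + 0.21·π_2 + 0.22·π_3 + 0.2·π_4
Solving with the normalization constraint gives π = (0.2448, 0.2624, 0.2118, 0.2811).
So the stationary probability of Senior is 0.2624.

0.2624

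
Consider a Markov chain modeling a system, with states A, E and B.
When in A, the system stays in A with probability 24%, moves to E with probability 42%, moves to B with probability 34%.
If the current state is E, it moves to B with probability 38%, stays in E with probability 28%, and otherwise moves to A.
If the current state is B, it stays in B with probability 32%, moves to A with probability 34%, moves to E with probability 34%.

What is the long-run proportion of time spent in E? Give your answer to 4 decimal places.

Let the stationary distribution be π with π = πP and π_1 + π_2 + π_3 = 1.
π_1 = 0.24·π_1 + 0.34·π_2 + 0.34·π_3
π_2 = 0.42·π_1 + 0.28·π_2 + 0.34·π_3
Solving with the normalization constraint gives π = (0.3091, 0.3441, 0.3468).
So the stationary probability of E is 0.3441.

0.3441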